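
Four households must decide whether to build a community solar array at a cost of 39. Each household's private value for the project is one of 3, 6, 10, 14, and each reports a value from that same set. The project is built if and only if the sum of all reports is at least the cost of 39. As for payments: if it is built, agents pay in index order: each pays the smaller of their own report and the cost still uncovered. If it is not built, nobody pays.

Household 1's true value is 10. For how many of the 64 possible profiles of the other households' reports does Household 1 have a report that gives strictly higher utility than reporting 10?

10

Others report (6, 14, 14): truth gives 0; report 6 gives 4 > 0. Violating.
Others report (10, 10, 14): truth gives 0; report 6 gives 4 > 0. Violating.
Others report (10, 14, 10): truth gives 0; report 6 gives 4 > 0. Violating.
Others report (10, 14, 14): truth gives 0; report 3 gives 7 > 0. Violating.
Others report (3, 3, 3): truth gives 0; no alternative beats it.
Others report (3, 3, 6): truth gives 0; no alternative beats it.
(Checking all 64 profiles: 10 have a profitable deviation, 54 do not.)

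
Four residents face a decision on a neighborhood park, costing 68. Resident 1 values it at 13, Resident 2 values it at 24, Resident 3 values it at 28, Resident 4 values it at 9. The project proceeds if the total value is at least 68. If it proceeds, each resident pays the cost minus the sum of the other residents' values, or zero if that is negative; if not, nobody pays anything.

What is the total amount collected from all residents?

Total value 74 ≥ cost 68, so it is built.
Resident 1: others sum to 61; max(0, 68 - 61) = 7.
Resident 2: others sum to 50; max(0, 68 - 50) = 18.
Resident 3: others sum to 46; max(0, 68 - 46) = 22.
Resident 4: others sum to 65; max(0, 68 - 65) = 3.
Total collected = 7 + 18 + 22 + 3 = 50.

50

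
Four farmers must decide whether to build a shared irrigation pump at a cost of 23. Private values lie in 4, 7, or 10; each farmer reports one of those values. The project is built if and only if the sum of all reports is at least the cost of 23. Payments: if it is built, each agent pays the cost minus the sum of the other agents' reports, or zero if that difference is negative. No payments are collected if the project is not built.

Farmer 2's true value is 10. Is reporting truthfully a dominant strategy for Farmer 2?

Yes

Check each profile of the others' reports and compare truth against every alternative report.
Others report (4, 4, 7): truth gives 2, best alternative gives 0.
Others report (4, 7, 4): truth gives 2, best alternative gives 0.
Others report (7, 4, 4): truth gives 2, best alternative gives 0.
Others report (4, 10, 10): truth gives 10, best alternative gives 10.
Others report (7, 7, 10): truth gives 10, best alternative gives 10.
Others report (7, 10, 7): truth gives 10, best alternative gives 10.
(Remaining 21 profiles checked similarly; truth is weakly best in each.)
In every case the truthful report is at least as good as any alternative, so it is a dominant strategy.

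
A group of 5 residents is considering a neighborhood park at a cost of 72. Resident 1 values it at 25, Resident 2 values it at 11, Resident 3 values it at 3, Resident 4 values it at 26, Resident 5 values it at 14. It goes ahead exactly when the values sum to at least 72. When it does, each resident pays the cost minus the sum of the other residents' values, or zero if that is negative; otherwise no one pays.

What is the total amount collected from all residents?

Total value 79 ≥ cost 72, so it is built.
Resident 1: others sum to 54; max(0, 72 - 54) = 18.
Resident 2: others sum to 68; max(0, 72 - 68) = 4.
Resident 3: others sum to 76; max(0, 72 - 76) = 0.
Resident 4: others sum to 53; max(0, 72 - 53) = 19.
Resident 5: others sum to 65; max(0, 72 - 65) = 7.
Total collected = 18 + 4 + 0 + 19 + 7 = 48.

48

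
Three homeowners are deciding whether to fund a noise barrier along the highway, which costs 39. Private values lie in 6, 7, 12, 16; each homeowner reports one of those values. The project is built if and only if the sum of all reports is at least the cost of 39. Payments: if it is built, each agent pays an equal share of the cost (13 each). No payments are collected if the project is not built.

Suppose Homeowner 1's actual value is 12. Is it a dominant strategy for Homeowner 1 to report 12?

No

Consider the case where Homeowner 2 reports 12 and Homeowner 3 reports 16.
Truthful report 12: project built, pays 13, utility 12 - 13 = -1.
Report 6 instead: project not built, utility 0.
Since 0 > -1, reporting 6 is strictly better here, so truthful reporting is not dominant.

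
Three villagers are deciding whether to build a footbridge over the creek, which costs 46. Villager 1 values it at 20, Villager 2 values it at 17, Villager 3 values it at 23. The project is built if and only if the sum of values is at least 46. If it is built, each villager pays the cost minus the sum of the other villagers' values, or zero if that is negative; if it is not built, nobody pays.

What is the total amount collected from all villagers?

18

Total value 60 ≥ cost 46, so it is built.
Villager 1: others sum to 40; max(0, 46 - 40) = 6.
Villager 2: others sum to 43; max(0, 46 - 43) = 3.
Villager 3: others sum to 37; max(0, 46 - 37) = 9.
Total collected = 6 + 3 + 9 = 18.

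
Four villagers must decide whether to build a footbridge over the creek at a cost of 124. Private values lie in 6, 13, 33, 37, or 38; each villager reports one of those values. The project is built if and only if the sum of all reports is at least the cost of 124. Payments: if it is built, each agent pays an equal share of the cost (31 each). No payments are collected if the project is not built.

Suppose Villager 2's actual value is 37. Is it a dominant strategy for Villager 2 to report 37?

Yes

Check each profile of the others' reports and compare truth against every alternative report.
Others report (13, 37, 37): truth gives 6, best alternative gives 6.
Others report (13, 37, 38): truth gives 6, best alternative gives 6.
Others report (13, 38, 37): truth gives 6, best alternative gives 6.
Others report (13, 38, 38): truth gives 6, best alternative gives 6.
Others report (33, 33, 33): truth gives 6, best alternative gives 6.
Others report (33, 33, 37): truth gives 6, best alternative gives 6.
(Remaining 119 profiles checked similarly; truth is weakly best in each.)
In every case the truthful report is at least as good as any alternative, so it is a dominant strategy.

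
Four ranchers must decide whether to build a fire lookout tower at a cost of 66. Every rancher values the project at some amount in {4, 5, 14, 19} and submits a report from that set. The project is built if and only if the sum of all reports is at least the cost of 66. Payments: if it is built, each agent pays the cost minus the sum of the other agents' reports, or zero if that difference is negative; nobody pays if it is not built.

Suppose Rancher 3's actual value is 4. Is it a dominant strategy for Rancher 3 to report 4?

Check each profile of the others' reports and compare truth against every alternative report.
Others report (4, 4, 4): truth gives 0, best alternative gives 0.
Others report (4, 4, 5): truth gives 0, best alternative gives 0.
Others report (4, 4, 14): truth gives 0, best alternative gives 0.
Others report (4, 4, 19): truth gives 0, best alternative gives 0.
Others report (4, 5, 4): truth gives 0, best alternative gives 0.
Others report (4, 5, 5): truth gives 0, best alternative gives 0.
(Remaining 58 profiles checked similarly; truth is weakly best in each.)
In every case the truthful report is at least as good as any alternative, so it is a dominant strategy.

Yes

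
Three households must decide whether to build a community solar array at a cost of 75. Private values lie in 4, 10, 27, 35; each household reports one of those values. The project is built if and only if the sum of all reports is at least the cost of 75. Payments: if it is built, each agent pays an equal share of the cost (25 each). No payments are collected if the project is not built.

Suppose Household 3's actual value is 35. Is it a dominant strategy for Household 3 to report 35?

Check each profile of the others' reports and compare truth against every alternative report.
Others report (10, 35): truth gives 10, best alternative gives 0.
Others report (35, 10): truth gives 10, best alternative gives 0.
Others report (27, 27): truth gives 10, best alternative gives 10.
Others report (27, 35): truth gives 10, best alternative gives 10.
Others report (35, 27): truth gives 10, best alternative gives 10.
Others report (35, 35): truth gives 10, best alternative gives 10.
(Remaining 10 profiles checked similarly; truth is weakly best in each.)
In every case the truthful report is at least as good as any alternative, so it is a dominant strategy.

Yes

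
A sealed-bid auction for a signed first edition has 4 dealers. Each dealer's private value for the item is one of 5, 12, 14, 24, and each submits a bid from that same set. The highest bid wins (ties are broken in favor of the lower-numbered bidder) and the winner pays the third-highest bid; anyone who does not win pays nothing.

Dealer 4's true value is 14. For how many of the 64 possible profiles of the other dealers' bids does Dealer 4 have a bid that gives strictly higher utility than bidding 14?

12

Others bid (5, 5, 14): truth gives 0; bid 24 gives 9 > 0. Violating.
Others bid (5, 12, 14): truth gives 0; bid 24 gives 2 > 0. Violating.
Others bid (5, 14, 5): truth gives 0; bid 24 gives 9 > 0. Violating.
Others bid (5, 14, 12): truth gives 0; bid 24 gives 2 > 0. Violating.
Others bid (5, 5, 5): truth gives 9; no alternative beats it.
Others bid (5, 5, 12): truth gives 9; no alternative beats it.
(Checking all 64 profiles: 12 have a profitable deviation, 52 do not.)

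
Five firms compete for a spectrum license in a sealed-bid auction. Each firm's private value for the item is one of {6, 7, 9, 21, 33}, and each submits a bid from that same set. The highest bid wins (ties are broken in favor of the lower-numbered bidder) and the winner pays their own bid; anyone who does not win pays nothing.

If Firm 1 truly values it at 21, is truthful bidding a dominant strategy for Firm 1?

No

Consider the case where Firm 2 bids 6, Firm 3 bids 6, Firm 4 bids 6 and Firm 5 bids 6.
Truthful bid 21: wins, pays 21, utility 21 - 21 = 0.
Bid 6 instead: wins, pays 6, utility 21 - 6 = 15.
Since 15 > 0, bidding 6 is strictly better here, so truthful bidding is not dominant.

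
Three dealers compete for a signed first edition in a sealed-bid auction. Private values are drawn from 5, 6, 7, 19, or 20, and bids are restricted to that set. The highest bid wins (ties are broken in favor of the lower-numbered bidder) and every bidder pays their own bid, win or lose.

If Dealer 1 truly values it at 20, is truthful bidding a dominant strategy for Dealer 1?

No

Consider the case where Dealer 2 bids 5 and Dealer 3 bids 5.
Truthful bid 20: wins, pays 20, utility 20 - 20 = 0.
Bid 5 instead: wins, pays 5, utility 20 - 5 = 15.
Since 15 > 0, bidding 5 is strictly better here, so truthful bidding is not dominant.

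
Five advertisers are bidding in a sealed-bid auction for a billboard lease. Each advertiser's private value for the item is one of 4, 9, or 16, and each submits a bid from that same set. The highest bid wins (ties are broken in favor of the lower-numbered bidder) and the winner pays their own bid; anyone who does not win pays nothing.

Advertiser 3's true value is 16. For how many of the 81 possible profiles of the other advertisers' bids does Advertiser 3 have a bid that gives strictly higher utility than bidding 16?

4

Others bid (4, 4, 4, 4): truth gives 0; bid 9 gives 7 > 0. Violating.
Others bid (4, 4, 4, 9): truth gives 0; bid 9 gives 7 > 0. Violating.
Others bid (4, 4, 9, 4): truth gives 0; bid 9 gives 7 > 0. Violating.
Others bid (4, 4, 9, 9): truth gives 0; bid 9 gives 7 > 0. Violating.
Others bid (4, 4, 4, 16): truth gives 0; no alternative beats it.
Others bid (4, 4, 9, 16): truth gives 0; no alternative beats it.
(Checking all 81 profiles: 4 have a profitable deviation, 77 do not.)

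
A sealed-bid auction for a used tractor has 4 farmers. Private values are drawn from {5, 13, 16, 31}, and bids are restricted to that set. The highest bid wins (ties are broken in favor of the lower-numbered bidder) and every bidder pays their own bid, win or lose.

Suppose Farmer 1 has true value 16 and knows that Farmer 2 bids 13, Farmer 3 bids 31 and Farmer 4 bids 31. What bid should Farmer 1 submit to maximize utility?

5

Bid 5: loses but pays 5, utility -5.
Bid 13: loses but pays 13, utility -13.
Bid 16: loses but pays 16, utility -16.
Bid 31: wins, pays 31, utility 16 - 31 = -15.
The best choice is 5 with utility -5.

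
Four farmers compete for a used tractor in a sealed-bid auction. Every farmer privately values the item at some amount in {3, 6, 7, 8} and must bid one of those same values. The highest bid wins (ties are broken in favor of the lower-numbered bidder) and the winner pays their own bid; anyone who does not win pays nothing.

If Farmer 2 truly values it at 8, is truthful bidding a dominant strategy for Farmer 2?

Consider the case where Farmer 1 bids 3, Farmer 3 bids 3 and Farmer 4 bids 3.
Truthful bid 8: wins, pays 8, utility 8 - 8 = 0.
Bid 6 instead: wins, pays 6, utility 8 - 6 = 2.
Since 2 > 0, bidding 6 is strictly better here, so truthful bidding is not dominant.

No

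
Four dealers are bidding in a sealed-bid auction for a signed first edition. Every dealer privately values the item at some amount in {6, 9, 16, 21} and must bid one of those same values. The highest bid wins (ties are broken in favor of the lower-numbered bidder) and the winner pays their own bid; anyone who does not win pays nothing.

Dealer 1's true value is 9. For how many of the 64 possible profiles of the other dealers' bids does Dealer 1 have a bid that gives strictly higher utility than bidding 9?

1

Others bid (6, 6, 6): truth gives 0; bid 6 gives 3 > 0. Violating.
Others bid (6, 6, 9): truth gives 0; no alternative beats it.
Others bid (6, 6, 16): truth gives 0; no alternative beats it.
(Checking all 64 profiles: 1 has a profitable deviation, 63 do not.)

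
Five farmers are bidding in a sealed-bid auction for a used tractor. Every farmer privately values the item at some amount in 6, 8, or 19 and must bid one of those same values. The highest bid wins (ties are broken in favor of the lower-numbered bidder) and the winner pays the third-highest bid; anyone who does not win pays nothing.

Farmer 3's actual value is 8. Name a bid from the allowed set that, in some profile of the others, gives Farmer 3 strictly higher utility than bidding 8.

Suppose Farmer 1 bids 6, Farmer 2 bids 6, Farmer 4 bids 6 and Farmer 5 bids 19.
Bid 8: loses, pays 0, utility 0.
Bid 19: wins, pays 6, utility 8 - 6 = 2.
So bidding 19 beats truth here (2 > 0).

19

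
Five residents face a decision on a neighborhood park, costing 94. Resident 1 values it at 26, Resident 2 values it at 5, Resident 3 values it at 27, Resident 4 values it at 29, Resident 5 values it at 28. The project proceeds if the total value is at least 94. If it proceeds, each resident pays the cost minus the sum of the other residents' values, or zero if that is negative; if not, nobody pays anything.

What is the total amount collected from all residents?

Total value 115 ≥ cost 94, so it is built.
Resident 1: others sum to 89; max(0, 94 - 89) = 5.
Resident 2: others sum to 110; max(0, 94 - 110) = 0.
Resident 3: others sum to 88; max(0, 94 - 88) = 6.
Resident 4: others sum to 86; max(0, 94 - 86) = 8.
Resident 5: others sum to 87; max(0, 94 - 87) = 7.
Total collected = 5 + 0 + 6 + 8 + 7 = 26.

26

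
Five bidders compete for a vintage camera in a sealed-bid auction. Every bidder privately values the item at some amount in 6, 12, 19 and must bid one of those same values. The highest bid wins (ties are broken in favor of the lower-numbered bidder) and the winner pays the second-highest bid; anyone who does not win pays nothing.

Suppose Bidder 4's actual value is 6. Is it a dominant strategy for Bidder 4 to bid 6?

Yes

Check each profile of the others' bids and compare truth against every alternative bid.
Others bid (6, 6, 6, 12): truth gives 0, best alternative gives -6.
Others bid (6, 6, 6, 6): truth gives 0, best alternative gives 0.
Others bid (6, 6, 6, 19): truth gives 0, best alternative gives 0.
Others bid (6, 6, 12, 6): truth gives 0, best alternative gives 0.
Others bid (6, 6, 12, 12): truth gives 0, best alternative gives 0.
Others bid (6, 6, 12, 19): truth gives 0, best alternative gives 0.
(Remaining 75 profiles checked similarly; truth is weakly best in each.)
In every case the truthful bid is at least as good as any alternative, so it is a dominant strategy.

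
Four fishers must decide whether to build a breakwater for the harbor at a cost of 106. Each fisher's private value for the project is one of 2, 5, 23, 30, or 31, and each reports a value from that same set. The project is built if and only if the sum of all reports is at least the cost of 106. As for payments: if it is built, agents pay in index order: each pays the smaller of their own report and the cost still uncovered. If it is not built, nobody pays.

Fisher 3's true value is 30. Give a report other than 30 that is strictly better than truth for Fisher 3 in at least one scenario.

23

Suppose Fisher 1 reports 23, Fisher 2 reports 30 and Fisher 4 reports 30.
Report 30: project built, pays 30, utility 30 - 30 = 0.
Report 23: project built, pays 23, utility 30 - 23 = 7.
So reporting 23 beats truth here (7 > 0).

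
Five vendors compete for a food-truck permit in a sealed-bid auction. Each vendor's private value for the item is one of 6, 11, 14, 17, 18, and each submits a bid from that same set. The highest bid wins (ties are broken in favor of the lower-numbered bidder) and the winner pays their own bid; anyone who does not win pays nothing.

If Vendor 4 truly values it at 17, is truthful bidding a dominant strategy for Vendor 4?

Consider the case where Vendor 1 bids 6, Vendor 2 bids 6, Vendor 3 bids 6 and Vendor 5 bids 6.
Truthful bid 17: wins, pays 17, utility 17 - 17 = 0.
Bid 11 instead: wins, pays 11, utility 17 - 11 = 6.
Since 6 > 0, bidding 11 is strictly better here, so truthful bidding is not dominant.

No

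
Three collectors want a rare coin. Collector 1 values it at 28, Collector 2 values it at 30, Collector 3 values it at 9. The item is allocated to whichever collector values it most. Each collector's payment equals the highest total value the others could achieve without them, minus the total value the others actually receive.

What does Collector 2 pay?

28

Collector 2 has the highest value and receives the item.
Without Collector 2, the item would go to the next-highest value, 28, so the others could achieve 28.
With Collector 2 present and winning, the others receive nothing, so their total is 0.
Payment = 28 - 0 = 28.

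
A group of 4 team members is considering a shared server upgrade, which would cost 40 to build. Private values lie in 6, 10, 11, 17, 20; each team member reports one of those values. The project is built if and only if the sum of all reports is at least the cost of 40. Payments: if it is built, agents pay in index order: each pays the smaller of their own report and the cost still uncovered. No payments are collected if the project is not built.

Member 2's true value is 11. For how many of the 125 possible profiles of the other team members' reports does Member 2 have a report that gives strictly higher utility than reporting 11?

Others report (6, 6, 20): truth gives 0; report 10 gives 1 > 0. Violating.
Others report (6, 10, 17): truth gives 0; report 10 gives 1 > 0. Violating.
Others report (6, 10, 20): truth gives 0; report 6 gives 5 > 0. Violating.
Others report (6, 11, 17): truth gives 0; report 6 gives 5 > 0. Violating.
Others report (6, 6, 6): truth gives 0; no alternative beats it.
Others report (6, 6, 10): truth gives 0; no alternative beats it.
(Checking all 125 profiles: 103 have a profitable deviation, 22 do not.)

103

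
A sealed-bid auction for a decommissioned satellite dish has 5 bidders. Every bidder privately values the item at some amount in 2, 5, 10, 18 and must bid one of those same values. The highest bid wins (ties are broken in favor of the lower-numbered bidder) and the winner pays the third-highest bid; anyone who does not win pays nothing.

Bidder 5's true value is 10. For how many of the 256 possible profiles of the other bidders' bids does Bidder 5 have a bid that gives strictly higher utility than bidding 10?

32

Others bid (2, 2, 2, 10): truth gives 0; bid 18 gives 8 > 0. Violating.
Others bid (2, 2, 5, 10): truth gives 0; bid 18 gives 5 > 0. Violating.
Others bid (2, 2, 10, 2): truth gives 0; bid 18 gives 8 > 0. Violating.
Others bid (2, 2, 10, 5): truth gives 0; bid 18 gives 5 > 0. Violating.
Others bid (2, 2, 2, 2): truth gives 8; no alternative beats it.
Others bid (2, 2, 2, 5): truth gives 8; no alternative beats it.
(Checking all 256 profiles: 32 have a profitable deviation, 224 do not.)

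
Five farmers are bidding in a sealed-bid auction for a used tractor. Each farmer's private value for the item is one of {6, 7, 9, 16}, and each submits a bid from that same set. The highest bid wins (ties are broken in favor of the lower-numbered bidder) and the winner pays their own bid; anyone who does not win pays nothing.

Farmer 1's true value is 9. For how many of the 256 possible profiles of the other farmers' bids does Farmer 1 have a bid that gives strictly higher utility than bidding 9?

Others bid (6, 6, 6, 6): truth gives 0; bid 6 gives 3 > 0. Violating.
Others bid (6, 6, 6, 7): truth gives 0; bid 7 gives 2 > 0. Violating.
Others bid (6, 6, 7, 6): truth gives 0; bid 7 gives 2 > 0. Violating.
Others bid (6, 6, 7, 7): truth gives 0; bid 7 gives 2 > 0. Violating.
Others bid (6, 6, 6, 9): truth gives 0; no alternative beats it.
Others bid (6, 6, 6, 16): truth gives 0; no alternative beats it.
(Checking all 256 profiles: 16 have a profitable deviation, 240 do not.)

16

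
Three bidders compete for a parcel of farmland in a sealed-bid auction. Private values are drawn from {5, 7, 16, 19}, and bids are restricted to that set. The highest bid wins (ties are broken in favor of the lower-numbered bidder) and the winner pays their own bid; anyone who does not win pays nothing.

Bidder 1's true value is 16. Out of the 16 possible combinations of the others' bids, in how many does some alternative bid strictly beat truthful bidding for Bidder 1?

4

Others bid (5, 5): truth gives 0; bid 5 gives 11 > 0. Violating.
Others bid (5, 7): truth gives 0; bid 7 gives 9 > 0. Violating.
Others bid (7, 5): truth gives 0; bid 7 gives 9 > 0. Violating.
Others bid (7, 7): truth gives 0; bid 7 gives 9 > 0. Violating.
Others bid (5, 16): truth gives 0; no alternative beats it.
Others bid (5, 19): truth gives 0; no alternative beats it.
(Checking all 16 profiles: 4 have a profitable deviation, 12 do not.)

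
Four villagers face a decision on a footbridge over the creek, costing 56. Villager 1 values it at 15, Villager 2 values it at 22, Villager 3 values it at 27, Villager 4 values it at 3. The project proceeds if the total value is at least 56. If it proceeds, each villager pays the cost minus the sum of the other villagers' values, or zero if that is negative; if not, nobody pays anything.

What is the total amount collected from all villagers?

Total value 67 ≥ cost 56, so it is built.
Villager 1: others sum to 52; max(0, 56 - 52) = 4.
Villager 2: others sum to 45; max(0, 56 - 45) = 11.
Villager 3: others sum to 40; max(0, 56 - 40) = 16.
Villager 4: others sum to 64; max(0, 56 - 64) = 0.
Total collected = 4 + 11 + 16 + 0 = 31.

31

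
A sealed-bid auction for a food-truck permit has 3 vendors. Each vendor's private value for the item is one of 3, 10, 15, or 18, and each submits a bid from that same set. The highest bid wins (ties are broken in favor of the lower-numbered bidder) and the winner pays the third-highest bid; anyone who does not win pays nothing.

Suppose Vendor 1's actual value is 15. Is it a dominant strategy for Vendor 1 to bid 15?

No

Consider the case where Vendor 2 bids 3 and Vendor 3 bids 18.
Truthful bid 15: loses, pays 0, utility 0.
Bid 18 instead: wins, pays 3, utility 15 - 3 = 12.
Since 12 > 0, bidding 18 is strictly better here, so truthful bidding is not dominant.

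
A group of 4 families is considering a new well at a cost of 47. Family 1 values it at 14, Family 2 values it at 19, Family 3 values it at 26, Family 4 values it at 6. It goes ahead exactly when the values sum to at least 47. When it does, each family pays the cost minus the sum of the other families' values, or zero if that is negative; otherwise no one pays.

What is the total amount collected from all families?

Total value 65 ≥ cost 47, so it is built.
Family 1: others sum to 51; max(0, 47 - 51) = 0.
Family 2: others sum to 46; max(0, 47 - 46) = 1.
Family 3: others sum to 39; max(0, 47 - 39) = 8.
Family 4: others sum to 59; max(0, 47 - 59) = 0.
Total collected = 0 + 1 + 8 + 0 = 9.

9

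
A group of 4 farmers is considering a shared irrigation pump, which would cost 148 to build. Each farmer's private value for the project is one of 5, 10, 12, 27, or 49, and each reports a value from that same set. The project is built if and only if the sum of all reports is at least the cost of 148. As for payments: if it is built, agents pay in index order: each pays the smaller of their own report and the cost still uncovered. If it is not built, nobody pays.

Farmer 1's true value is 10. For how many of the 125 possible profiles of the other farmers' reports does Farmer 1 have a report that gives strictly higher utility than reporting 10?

Others report (49, 49, 49): truth gives 0; report 5 gives 5 > 0. Violating.
Others report (5, 5, 5): truth gives 0; no alternative beats it.
Others report (5, 5, 10): truth gives 0; no alternative beats it.
(Checking all 125 profiles: 1 has a profitable deviation, 124 do not.)

1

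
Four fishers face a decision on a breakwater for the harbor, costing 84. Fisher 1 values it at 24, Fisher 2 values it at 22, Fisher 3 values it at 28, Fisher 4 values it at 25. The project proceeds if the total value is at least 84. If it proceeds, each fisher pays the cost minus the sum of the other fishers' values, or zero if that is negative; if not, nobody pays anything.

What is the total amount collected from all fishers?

Total value 99 ≥ cost 84, so it is built.
Fisher 1: others sum to 75; max(0, 84 - 75) = 9.
Fisher 2: others sum to 77; max(0, 84 - 77) = 7.
Fisher 3: others sum to 71; max(0, 84 - 71) = 13.
Fisher 4: others sum to 74; max(0, 84 - 74) = 10.
Total collected = 9 + 7 + 13 + 10 = 39.

39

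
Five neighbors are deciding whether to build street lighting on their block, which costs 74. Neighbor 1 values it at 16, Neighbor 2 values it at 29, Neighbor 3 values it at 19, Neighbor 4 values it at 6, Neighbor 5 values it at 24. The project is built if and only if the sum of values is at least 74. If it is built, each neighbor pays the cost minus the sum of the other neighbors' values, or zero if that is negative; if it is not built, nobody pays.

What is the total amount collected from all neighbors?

13

Total value 94 ≥ cost 74, so it is built.
Neighbor 1: others sum to 78; max(0, 74 - 78) = 0.
Neighbor 2: others sum to 65; max(0, 74 - 65) = 9.
Neighbor 3: others sum to 75; max(0, 74 - 75) = 0.
Neighbor 4: others sum to 88; max(0, 74 - 88) = 0.
Neighbor 5: others sum to 70; max(0, 74 - 70) = 4.
Total collected = 0 + 9 + 0 + 0 + 4 = 13.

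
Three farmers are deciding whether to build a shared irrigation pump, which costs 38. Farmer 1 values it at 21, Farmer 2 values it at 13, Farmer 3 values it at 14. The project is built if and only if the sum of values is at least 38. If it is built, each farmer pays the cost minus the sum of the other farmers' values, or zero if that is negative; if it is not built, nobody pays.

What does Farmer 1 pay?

Total value 48 ≥ cost 38, so the project is built.
The other farmers' values sum to 27.
Cost minus that sum is 38 - 27 = 11.

11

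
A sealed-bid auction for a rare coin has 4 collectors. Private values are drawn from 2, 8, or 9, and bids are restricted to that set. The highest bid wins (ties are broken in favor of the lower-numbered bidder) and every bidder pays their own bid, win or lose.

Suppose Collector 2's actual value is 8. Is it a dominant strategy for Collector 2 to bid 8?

No

Consider the case where Collector 1 bids 2, Collector 3 bids 2 and Collector 4 bids 9.
Truthful bid 8: loses but pays 8, utility -8.
Bid 2 instead: loses but pays 2, utility -2.
Since -2 > -8, bidding 2 is strictly better here, so truthful bidding is not dominant.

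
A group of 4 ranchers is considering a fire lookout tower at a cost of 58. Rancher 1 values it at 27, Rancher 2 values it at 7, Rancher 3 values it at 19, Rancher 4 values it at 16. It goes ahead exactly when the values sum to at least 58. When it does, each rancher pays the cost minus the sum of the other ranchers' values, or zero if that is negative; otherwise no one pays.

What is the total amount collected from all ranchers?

29

Total value 69 ≥ cost 58, so it is built.
Rancher 1: others sum to 42; max(0, 58 - 42) = 16.
Rancher 2: others sum to 62; max(0, 58 - 62) = 0.
Rancher 3: others sum to 50; max(0, 58 - 50) = 8.
Rancher 4: others sum to 53; max(0, 58 - 53) = 5.
Total collected = 16 + 0 + 8 + 5 = 29.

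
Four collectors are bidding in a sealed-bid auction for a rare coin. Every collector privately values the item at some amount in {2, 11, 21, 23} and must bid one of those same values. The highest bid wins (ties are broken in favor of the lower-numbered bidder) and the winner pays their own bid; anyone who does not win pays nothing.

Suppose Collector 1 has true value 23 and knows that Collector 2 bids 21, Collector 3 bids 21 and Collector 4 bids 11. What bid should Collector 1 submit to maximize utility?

Bid 2: loses, pays 0, utility 0.
Bid 11: loses, pays 0, utility 0.
Bid 21: wins, pays 21, utility 23 - 21 = 2.
Bid 23: wins, pays 23, utility 23 - 23 = 0.
The best choice is 21 with utility 2.

21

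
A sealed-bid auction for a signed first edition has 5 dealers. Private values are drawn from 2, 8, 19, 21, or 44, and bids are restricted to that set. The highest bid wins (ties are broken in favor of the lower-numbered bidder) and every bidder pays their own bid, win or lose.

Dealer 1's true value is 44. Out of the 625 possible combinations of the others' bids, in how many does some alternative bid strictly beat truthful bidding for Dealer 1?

256

Others bid (2, 2, 2, 2): truth gives 0; bid 2 gives 42 > 0. Violating.
Others bid (2, 2, 2, 8): truth gives 0; bid 8 gives 36 > 0. Violating.
Others bid (2, 2, 2, 19): truth gives 0; bid 19 gives 25 > 0. Violating.
Others bid (2, 2, 2, 21): truth gives 0; bid 21 gives 23 > 0. Violating.
Others bid (2, 2, 2, 44): truth gives 0; no alternative beats it.
Others bid (2, 2, 8, 44): truth gives 0; no alternative beats it.
(Checking all 625 profiles: 256 have a profitable deviation, 369 do not.)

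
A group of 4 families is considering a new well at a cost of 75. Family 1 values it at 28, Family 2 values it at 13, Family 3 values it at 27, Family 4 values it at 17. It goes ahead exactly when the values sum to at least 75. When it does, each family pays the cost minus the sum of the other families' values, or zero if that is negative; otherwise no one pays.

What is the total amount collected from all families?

Total value 85 ≥ cost 75, so it is built.
Family 1: others sum to 57; max(0, 75 - 57) = 18.
Family 2: others sum to 72; max(0, 75 - 72) = 3.
Family 3: others sum to 58; max(0, 75 - 58) = 17.
Family 4: others sum to 68; max(0, 75 - 68) = 7.
Total collected = 18 + 3 + 17 + 7 = 45.

45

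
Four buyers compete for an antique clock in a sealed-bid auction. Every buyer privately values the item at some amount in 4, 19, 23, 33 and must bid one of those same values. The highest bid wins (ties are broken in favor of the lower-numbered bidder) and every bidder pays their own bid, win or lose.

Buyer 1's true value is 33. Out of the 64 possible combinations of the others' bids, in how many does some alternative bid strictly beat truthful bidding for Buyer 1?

Others bid (4, 4, 4): truth gives 0; bid 4 gives 29 > 0. Violating.
Others bid (4, 4, 19): truth gives 0; bid 19 gives 14 > 0. Violating.
Others bid (4, 4, 23): truth gives 0; bid 23 gives 10 > 0. Violating.
Others bid (4, 19, 4): truth gives 0; bid 19 gives 14 > 0. Violating.
Others bid (4, 4, 33): truth gives 0; no alternative beats it.
Others bid (4, 19, 33): truth gives 0; no alternative beats it.
(Checking all 64 profiles: 27 have a profitable deviation, 37 do not.)

27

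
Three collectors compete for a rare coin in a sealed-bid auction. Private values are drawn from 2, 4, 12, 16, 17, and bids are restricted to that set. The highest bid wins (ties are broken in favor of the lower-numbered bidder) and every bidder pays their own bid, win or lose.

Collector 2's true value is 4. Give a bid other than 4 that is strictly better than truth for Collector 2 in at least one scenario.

Suppose Collector 1 bids 2 and Collector 3 bids 12.
Bid 4: loses but pays 4, utility -4.
Bid 2: loses but pays 2, utility -2.
So bidding 2 beats truth here (-2 > -4).

2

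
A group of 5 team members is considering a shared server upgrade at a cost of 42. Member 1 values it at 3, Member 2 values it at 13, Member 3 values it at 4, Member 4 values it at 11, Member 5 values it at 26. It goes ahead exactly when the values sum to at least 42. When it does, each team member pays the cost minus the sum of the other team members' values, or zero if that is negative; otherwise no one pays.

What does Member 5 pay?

11

Total value 57 ≥ cost 42, so the project is built.
The other team members' values sum to 31.
Cost minus that sum is 42 - 31 = 11.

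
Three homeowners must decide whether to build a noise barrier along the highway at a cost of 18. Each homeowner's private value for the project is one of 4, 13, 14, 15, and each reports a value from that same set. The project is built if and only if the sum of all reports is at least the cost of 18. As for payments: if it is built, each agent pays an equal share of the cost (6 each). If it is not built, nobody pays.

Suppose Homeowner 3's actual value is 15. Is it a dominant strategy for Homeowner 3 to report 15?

Yes

Check each profile of the others' reports and compare truth against every alternative report.
Others report (4, 4): truth gives 9, best alternative gives 9.
Others report (4, 13): truth gives 9, best alternative gives 9.
Others report (4, 14): truth gives 9, best alternative gives 9.
Others report (4, 15): truth gives 9, best alternative gives 9.
Others report (13, 4): truth gives 9, best alternative gives 9.
Others report (13, 13): truth gives 9, best alternative gives 9.
(Remaining 10 profiles checked similarly; truth is weakly best in each.)
In every case the truthful report is at least as good as any alternative, so it is a dominant strategy.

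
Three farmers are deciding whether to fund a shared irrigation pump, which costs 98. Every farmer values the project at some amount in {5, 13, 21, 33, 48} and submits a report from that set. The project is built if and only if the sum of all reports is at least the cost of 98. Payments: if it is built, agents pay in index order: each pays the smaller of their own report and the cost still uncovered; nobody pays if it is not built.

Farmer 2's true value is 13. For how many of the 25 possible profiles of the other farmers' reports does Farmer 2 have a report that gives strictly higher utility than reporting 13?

1

Others report (48, 48): truth gives 0; report 5 gives 8 > 0. Violating.
Others report (5, 5): truth gives 0; no alternative beats it.
Others report (5, 13): truth gives 0; no alternative beats it.
(Checking all 25 profiles: 1 has a profitable deviation, 24 do not.)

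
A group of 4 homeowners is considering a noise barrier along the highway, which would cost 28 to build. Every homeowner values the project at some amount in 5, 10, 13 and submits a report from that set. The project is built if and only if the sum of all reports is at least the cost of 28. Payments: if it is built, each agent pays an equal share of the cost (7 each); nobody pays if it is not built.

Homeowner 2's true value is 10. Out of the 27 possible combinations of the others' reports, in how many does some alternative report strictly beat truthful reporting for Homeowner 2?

1

Others report (5, 5, 5): truth gives 0; report 13 gives 3 > 0. Violating.
Others report (5, 5, 10): truth gives 3; no alternative beats it.
Others report (5, 5, 13): truth gives 3; no alternative beats it.
(Checking all 27 profiles: 1 has a profitable deviation, 26 do not.)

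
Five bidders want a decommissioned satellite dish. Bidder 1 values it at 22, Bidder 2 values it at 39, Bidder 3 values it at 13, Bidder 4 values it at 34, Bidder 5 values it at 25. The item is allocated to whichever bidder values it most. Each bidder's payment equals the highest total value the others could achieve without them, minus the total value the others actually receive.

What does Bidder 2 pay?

Bidder 2 has the highest value and receives the item.
Without Bidder 2, the item would go to the next-highest value, 34, so the others could achieve 34.
With Bidder 2 present and winning, the others receive nothing, so their total is 0.
Payment = 34 - 0 = 34.

34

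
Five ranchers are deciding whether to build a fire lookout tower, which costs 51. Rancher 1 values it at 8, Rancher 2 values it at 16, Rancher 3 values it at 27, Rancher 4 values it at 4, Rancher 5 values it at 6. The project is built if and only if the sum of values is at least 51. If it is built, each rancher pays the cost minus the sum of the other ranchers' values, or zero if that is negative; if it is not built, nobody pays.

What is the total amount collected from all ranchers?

Total value 61 ≥ cost 51, so it is built.
Rancher 1: others sum to 53; max(0, 51 - 53) = 0.
Rancher 2: others sum to 45; max(0, 51 - 45) = 6.
Rancher 3: others sum to 34; max(0, 51 - 34) = 17.
Rancher 4: others sum to 57; max(0, 51 - 57) = 0.
Rancher 5: others sum to 55; max(0, 51 - 55) = 0.
Total collected = 0 + 6 + 17 + 0 + 0 = 23.

23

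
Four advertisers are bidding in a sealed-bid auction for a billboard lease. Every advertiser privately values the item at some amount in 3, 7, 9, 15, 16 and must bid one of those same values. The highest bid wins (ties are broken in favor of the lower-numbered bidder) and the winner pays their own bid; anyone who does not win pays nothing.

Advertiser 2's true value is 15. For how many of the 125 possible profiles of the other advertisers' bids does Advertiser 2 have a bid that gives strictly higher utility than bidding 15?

18

Others bid (3, 3, 3): truth gives 0; bid 7 gives 8 > 0. Violating.
Others bid (3, 3, 7): truth gives 0; bid 7 gives 8 > 0. Violating.
Others bid (3, 3, 9): truth gives 0; bid 9 gives 6 > 0. Violating.
Others bid (3, 7, 3): truth gives 0; bid 7 gives 8 > 0. Violating.
Others bid (3, 3, 15): truth gives 0; no alternative beats it.
Others bid (3, 3, 16): truth gives 0; no alternative beats it.
(Checking all 125 profiles: 18 have a profitable deviation, 107 do not.)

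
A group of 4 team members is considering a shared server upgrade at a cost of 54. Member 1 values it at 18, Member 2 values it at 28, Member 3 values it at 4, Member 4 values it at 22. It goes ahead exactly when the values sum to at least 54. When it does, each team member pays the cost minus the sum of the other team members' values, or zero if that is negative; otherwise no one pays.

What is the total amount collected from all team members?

Total value 72 ≥ cost 54, so it is built.
Member 1: others sum to 54; max(0, 54 - 54) = 0.
Member 2: others sum to 44; max(0, 54 - 44) = 10.
Member 3: others sum to 68; max(0, 54 - 68) = 0.
Member 4: others sum to 50; max(0, 54 - 50) = 4.
Total collected = 0 + 10 + 0 + 4 = 14.

14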